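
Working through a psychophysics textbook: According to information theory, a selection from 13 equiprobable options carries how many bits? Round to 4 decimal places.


H = log2(n)
H = log2(13)
= 3.7004


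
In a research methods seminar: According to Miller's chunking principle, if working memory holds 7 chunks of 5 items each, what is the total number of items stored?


Total items = chunks * items_per_chunk
= 7 * 5
= 35


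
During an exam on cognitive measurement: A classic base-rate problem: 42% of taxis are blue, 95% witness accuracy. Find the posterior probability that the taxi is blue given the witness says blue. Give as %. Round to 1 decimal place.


P(blue | says blue) = P(says blue | blue)*P(blue) / [P(says blue | blue)*P(blue) + P(says blue | not blue)*P(not blue)]
Numerator = 0.95 * 0.42 = 0.399
False identification = 0.05 * 0.58 = 0.029
P = 0.399 / (0.399 + 0.029)
= 0.399 / 0.428
As percentage = 93.2


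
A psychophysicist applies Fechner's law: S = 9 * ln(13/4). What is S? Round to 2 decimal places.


S = 9 * ln(13/4)
I/I0 = 3.25
ln(3.25) = 1.1787
S = 9 * 1.1787
= 10.61


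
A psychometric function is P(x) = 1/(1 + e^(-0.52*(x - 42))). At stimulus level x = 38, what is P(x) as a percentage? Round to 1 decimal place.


P(x) = 1/(1 + e^(-0.52*(38 - 42)))
Exponent = -0.52 * -4 = 2.08
e^(2.08) = 8.004469
P = 1/(1 + 8.004469) = 0.111056
Percentage = 11.1


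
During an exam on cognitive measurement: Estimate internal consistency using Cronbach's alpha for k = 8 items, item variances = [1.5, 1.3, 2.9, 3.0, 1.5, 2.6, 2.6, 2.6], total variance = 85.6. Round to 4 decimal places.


alpha = (k/(k-1)) * (1 - sum(s_i^2)/s_total^2)
sum(item variances) = 18.0
k/(k-1) = 8/7 = 1.142857
1 - 18.0/85.6 = 1 - 0.21028 = 0.78972
alpha = 1.142857 * 0.78972
= 0.9025


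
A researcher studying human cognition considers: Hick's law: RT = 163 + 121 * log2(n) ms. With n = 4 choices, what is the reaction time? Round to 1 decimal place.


RT = 163 + 121 * log2(4)
log2(4) = 2.0
RT = 163 + 121 * 2.0
= 163 + 242.0
= 405.0 ms


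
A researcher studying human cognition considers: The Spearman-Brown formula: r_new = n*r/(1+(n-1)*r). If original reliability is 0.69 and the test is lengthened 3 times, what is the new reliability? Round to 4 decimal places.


r_new = n*r / (1 + (n-1)*r)
Numerator = 3 * 0.69 = 2.07
Denominator = 1 + 2 * 0.69 = 2.38
r_new = 2.07 / 2.38
= 0.8697


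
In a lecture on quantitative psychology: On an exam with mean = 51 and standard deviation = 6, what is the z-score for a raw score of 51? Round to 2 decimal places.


z = (X - mu) / sigma
= (51 - 51) / 6
= 0 / 6
= 0.00


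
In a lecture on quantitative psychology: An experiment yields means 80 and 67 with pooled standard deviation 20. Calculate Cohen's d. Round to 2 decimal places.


Cohen's d = (M1 - M2) / S_pooled
= (80 - 67) / 20
= 13 / 20
= 0.65


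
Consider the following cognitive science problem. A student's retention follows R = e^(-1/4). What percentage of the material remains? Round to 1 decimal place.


R = e^(-t/S)
-t/S = -1/4 = -0.25
R = e^(-0.25) = 0.778801
Percentage = 0.778801 * 100
= 77.9


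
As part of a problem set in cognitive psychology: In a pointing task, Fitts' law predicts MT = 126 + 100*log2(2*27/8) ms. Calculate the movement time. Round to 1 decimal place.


MT = 126 + 100 * log2(2*27/8)
2D/W = 6.75
log2(6.75) = 2.7549
MT = 126 + 100 * 2.7549
= 401.5 ms


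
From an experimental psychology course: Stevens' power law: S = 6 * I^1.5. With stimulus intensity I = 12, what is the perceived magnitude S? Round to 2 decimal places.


S = 6 * 12^1.5
12^1.5 = 41.5692
S = 6 * 41.5692
= 249.42


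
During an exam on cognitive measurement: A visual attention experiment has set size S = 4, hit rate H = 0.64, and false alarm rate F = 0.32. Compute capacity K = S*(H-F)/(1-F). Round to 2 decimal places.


K = S * (H - F) / (1 - F)
H - F = 0.32
1 - F = 0.68
K = 4 * 0.32 / 0.68
= 1.88


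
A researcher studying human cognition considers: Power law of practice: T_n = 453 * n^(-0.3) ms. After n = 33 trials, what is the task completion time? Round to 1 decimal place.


T_n = 453 * 33^(-0.3)
33^(-0.3) = 0.350305
T_n = 453 * 0.350305
= 158.7 ms


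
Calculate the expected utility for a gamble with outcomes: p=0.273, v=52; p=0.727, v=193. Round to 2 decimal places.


EU = sum(p_i * v_i)
0.273 * 52 = 14.196
0.727 * 193 = 140.311
EU = 14.196 + 140.311
= 154.51


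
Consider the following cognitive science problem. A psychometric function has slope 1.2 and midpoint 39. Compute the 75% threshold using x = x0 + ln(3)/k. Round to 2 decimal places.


At P = 0.75: 0.75 = 1/(1 + e^(-k*(x-x0)))
Solving: e^(-k*(x-x0)) = 1/3
x = x0 + ln(3)/k
ln(3) = 1.0986
x = 39 + 1.0986/1.2
= 39 + 0.9155
= 39.92


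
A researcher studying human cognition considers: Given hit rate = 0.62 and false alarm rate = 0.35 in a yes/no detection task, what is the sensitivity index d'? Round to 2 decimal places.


d' = z(HR) - z(FAR)
z(0.62) = 0.3055
z(0.35) = -0.3853
d' = 0.3055 - -0.3853
= 0.69


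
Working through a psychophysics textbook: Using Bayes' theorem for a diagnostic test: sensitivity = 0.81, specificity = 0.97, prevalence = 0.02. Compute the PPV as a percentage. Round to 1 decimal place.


PPV = (sens * prev) / (sens * prev + (1-spec) * (1-prev))
Numerator = 0.81 * 0.02 = 0.0162
P(positive and no disease) = (1 - spec) * (1 - prev) = (1 - 0.97) * (1 - 0.02) = 0.0294
Denominator = 0.0162 + 0.0294 = 0.0456
PPV = 0.0162 / 0.0456 = 0.355263
As percentage = 35.5


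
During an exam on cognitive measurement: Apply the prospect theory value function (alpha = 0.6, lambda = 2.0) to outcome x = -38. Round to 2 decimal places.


Since x = -38 < 0, use v(x) = -lambda*(-x)^alpha
(-x) = 38
38^0.6 = 8.8689
v(-38) = -2.0 * 8.8689
= -17.74


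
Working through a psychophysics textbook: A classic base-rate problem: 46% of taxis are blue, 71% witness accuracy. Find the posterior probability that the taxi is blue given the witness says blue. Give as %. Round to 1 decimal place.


P(blue | says blue) = P(says blue | blue)*P(blue) / [P(says blue | blue)*P(blue) + P(says blue | not blue)*P(not blue)]
Numerator = 0.71 * 0.46 = 0.3266
False identification = 0.29 * 0.54 = 0.1566
P = 0.3266 / (0.3266 + 0.1566)
= 0.3266 / 0.4832
As percentage = 67.6


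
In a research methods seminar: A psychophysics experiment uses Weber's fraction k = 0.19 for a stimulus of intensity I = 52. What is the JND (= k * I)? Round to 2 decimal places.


JND = k * I
JND = 0.19 * 52
= 9.88


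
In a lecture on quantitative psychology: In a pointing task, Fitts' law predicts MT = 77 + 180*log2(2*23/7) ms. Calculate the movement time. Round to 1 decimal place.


MT = 77 + 180 * log2(2*23/7)
2D/W = 6.571429
log2(6.571429) = 2.7162
MT = 77 + 180 * 2.7162
= 565.9 ms


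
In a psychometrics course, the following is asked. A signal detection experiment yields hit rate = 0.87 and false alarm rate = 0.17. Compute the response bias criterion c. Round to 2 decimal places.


c = -0.5 * (z(HR) + z(FAR))
z(0.87) = 1.1264
z(0.17) = -0.9542
c = -0.5 * (1.1264 + -0.9542)
= -0.5 * 0.1722
= -0.09


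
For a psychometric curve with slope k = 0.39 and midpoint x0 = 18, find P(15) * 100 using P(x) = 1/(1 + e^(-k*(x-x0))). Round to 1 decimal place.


P(x) = 1/(1 + e^(-0.39*(15 - 18)))
Exponent = -0.39 * -3 = 1.17
e^(1.17) = 3.221993
P = 1/(1 + 3.221993) = 0.236855
Percentage = 23.7


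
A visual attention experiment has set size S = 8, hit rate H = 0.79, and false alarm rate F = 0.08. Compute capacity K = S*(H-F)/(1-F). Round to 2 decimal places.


K = S * (H - F) / (1 - F)
H - F = 0.71
1 - F = 0.92
K = 8 * 0.71 / 0.92
= 6.17


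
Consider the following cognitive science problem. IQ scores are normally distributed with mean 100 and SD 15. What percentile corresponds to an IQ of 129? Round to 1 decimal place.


z = (IQ - mean) / SD
z = (129 - 100) / 15 = 1.9333
Percentile = Phi(1.9333) * 100
Phi(1.9333) = 0.9734
= 97.3


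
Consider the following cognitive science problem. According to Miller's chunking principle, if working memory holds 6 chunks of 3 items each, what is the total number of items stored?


Total items = chunks * items_per_chunk
= 6 * 3
= 18


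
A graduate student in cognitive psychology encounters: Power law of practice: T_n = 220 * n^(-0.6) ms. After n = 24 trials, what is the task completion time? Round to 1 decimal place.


T_n = 220 * 24^(-0.6)
24^(-0.6) = 0.14855
T_n = 220 * 0.14855
= 32.7 ms


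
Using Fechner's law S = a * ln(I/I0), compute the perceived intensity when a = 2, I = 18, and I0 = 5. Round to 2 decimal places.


S = 2 * ln(18/5)
I/I0 = 3.6
ln(3.6) = 1.2809
S = 2 * 1.2809
= 2.56


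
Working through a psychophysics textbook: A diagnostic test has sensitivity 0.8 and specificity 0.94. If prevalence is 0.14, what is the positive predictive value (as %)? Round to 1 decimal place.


PPV = (sens * prev) / (sens * prev + (1-spec) * (1-prev))
Numerator = 0.8 * 0.14 = 0.112
P(positive and no disease) = (1 - spec) * (1 - prev) = (1 - 0.94) * (1 - 0.14) = 0.0516
Denominator = 0.112 + 0.0516 = 0.1636
PPV = 0.112 / 0.1636 = 0.684597
As percentage = 68.5


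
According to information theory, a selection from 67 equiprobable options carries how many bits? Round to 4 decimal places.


H = log2(n)
H = log2(67)
= 6.0661


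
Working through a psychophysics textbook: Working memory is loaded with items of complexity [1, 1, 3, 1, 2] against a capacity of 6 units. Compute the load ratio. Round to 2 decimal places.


Total complexity = 1 + 1 + 3 + 1 + 2 = 8
Load = total / capacity = 8 / 6
= 1.33


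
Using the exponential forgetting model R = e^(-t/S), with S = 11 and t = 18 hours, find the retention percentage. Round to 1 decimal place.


R = e^(-t/S)
-t/S = -18/11 = -1.636364
R = e^(-1.636364) = 0.194687
Percentage = 0.194687 * 100
= 19.5


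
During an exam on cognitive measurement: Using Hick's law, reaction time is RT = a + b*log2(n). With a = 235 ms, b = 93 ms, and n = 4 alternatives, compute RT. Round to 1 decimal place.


RT = 235 + 93 * log2(4)
log2(4) = 2.0
RT = 235 + 93 * 2.0
= 235 + 186.0
= 421.0 ms


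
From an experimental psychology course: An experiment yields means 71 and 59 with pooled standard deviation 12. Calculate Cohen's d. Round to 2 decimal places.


Cohen's d = (M1 - M2) / S_pooled
= (71 - 59) / 12
= 12 / 12
= 1.00


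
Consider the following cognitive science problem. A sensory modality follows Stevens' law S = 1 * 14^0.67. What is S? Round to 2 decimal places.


S = 1 * 14^0.67
14^0.67 = 5.8601
S = 1 * 5.8601
= 5.86


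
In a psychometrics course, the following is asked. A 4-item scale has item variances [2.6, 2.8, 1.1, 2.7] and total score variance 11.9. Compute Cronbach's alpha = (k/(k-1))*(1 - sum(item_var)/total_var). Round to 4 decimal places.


alpha = (k/(k-1)) * (1 - sum(s_i^2)/s_total^2)
sum(item variances) = 9.2
k/(k-1) = 4/3 = 1.333333
1 - 9.2/11.9 = 1 - 0.773109 = 0.226891
alpha = 1.333333 * 0.226891
= 0.3025


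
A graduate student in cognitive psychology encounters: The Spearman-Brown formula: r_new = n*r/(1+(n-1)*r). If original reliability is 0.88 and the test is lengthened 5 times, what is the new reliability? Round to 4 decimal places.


r_new = n*r / (1 + (n-1)*r)
Numerator = 5 * 0.88 = 4.4
Denominator = 1 + 4 * 0.88 = 4.52
r_new = 4.4 / 4.52
= 0.9735


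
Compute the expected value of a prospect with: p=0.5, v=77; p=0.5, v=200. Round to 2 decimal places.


EU = sum(p_i * v_i)
0.5 * 77 = 38.5
0.5 * 200 = 100.0
EU = 38.5 + 100.0
= 138.50


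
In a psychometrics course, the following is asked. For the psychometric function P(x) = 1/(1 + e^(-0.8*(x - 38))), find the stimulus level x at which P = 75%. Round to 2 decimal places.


At P = 0.75: 0.75 = 1/(1 + e^(-k*(x-x0)))
Solving: e^(-k*(x-x0)) = 1/3
x = x0 + ln(3)/k
ln(3) = 1.0986
x = 38 + 1.0986/0.8
= 38 + 1.3732
= 39.37


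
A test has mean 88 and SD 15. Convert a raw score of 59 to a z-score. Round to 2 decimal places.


z = (X - mu) / sigma
= (59 - 88) / 15
= -29 / 15
= -1.93


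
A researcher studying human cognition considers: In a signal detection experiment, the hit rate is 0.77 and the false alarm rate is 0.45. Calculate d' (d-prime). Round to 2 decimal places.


d' = z(HR) - z(FAR)
z(0.77) = 0.7388
z(0.45) = -0.1257
d' = 0.7388 - -0.1257
= 0.86


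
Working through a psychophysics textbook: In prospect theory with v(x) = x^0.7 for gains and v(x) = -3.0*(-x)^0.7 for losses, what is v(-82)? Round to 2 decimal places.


Since x = -82 < 0, use v(x) = -lambda*(-x)^alpha
(-x) = 82
82^0.7 = 21.861
v(-82) = -3.0 * 21.861
= -65.58


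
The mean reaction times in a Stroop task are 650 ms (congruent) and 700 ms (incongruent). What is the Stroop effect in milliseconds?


Stroop effect = RT(incongruent) - RT(congruent)
= 700 - 650
= 50 ms


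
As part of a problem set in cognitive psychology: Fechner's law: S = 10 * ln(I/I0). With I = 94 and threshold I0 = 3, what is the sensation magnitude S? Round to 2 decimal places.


S = 10 * ln(94/3)
I/I0 = 31.333333
ln(31.333333) = 3.4447
S = 10 * 3.4447
= 34.45


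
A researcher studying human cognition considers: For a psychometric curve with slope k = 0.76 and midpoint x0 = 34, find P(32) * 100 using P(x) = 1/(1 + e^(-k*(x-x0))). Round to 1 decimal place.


P(x) = 1/(1 + e^(-0.76*(32 - 34)))
Exponent = -0.76 * -2 = 1.52
e^(1.52) = 4.572225
P = 1/(1 + 4.572225) = 0.179462
Percentage = 17.9


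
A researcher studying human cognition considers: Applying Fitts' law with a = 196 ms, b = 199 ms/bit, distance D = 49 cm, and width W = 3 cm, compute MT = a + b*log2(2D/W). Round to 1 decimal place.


MT = 196 + 199 * log2(2*49/3)
2D/W = 32.666667
log2(32.666667) = 5.0297
MT = 196 + 199 * 5.0297
= 1196.9 ms


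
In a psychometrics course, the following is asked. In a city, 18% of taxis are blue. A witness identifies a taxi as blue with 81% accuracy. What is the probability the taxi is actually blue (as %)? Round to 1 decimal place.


P(blue | says blue) = P(says blue | blue)*P(blue) / [P(says blue | blue)*P(blue) + P(says blue | not blue)*P(not blue)]
Numerator = 0.81 * 0.18 = 0.1458
False identification = 0.19 * 0.82 = 0.1558
P = 0.1458 / (0.1458 + 0.1558)
= 0.1458 / 0.3016
As percentage = 48.3


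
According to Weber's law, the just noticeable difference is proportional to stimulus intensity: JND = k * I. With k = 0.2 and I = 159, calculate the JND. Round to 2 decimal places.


JND = k * I
JND = 0.2 * 159
= 31.80


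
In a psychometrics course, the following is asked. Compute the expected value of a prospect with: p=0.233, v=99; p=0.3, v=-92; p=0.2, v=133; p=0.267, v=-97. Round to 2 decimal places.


EU = sum(p_i * v_i)
0.233 * 99 = 23.067
0.3 * -92 = -27.6
0.2 * 133 = 26.6
0.267 * -97 = -25.899
EU = 23.067 + -27.6 + 26.6 + -25.899
= -3.83


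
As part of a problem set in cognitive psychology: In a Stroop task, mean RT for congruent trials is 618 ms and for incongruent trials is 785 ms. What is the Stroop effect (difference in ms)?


Stroop effect = RT(incongruent) - RT(congruent)
= 785 - 618
= 167 ms


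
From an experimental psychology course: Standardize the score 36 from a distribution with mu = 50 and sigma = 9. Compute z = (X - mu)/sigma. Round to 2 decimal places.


z = (X - mu) / sigma
= (36 - 50) / 9
= -14 / 9
= -1.56


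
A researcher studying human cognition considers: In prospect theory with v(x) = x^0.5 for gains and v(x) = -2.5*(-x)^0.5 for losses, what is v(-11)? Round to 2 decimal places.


Since x = -11 < 0, use v(x) = -lambda*(-x)^alpha
(-x) = 11
11^0.5 = 3.3166
v(-11) = -2.5 * 3.3166
= -8.29


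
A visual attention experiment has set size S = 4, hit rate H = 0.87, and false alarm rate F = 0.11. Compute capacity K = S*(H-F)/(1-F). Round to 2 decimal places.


K = S * (H - F) / (1 - F)
H - F = 0.76
1 - F = 0.89
K = 4 * 0.76 / 0.89
= 3.42


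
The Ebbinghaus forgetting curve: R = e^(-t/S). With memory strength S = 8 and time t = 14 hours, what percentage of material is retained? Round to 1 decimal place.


R = e^(-t/S)
-t/S = -14/8 = -1.75
R = e^(-1.75) = 0.173774
Percentage = 0.173774 * 100
= 17.4


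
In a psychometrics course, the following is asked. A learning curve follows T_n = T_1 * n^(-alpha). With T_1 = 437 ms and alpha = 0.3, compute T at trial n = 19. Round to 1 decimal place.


T_n = 437 * 19^(-0.3)
19^(-0.3) = 0.413403
T_n = 437 * 0.413403
= 180.7 ms


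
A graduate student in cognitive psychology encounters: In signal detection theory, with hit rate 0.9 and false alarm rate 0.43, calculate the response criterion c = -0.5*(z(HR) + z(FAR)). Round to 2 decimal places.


c = -0.5 * (z(HR) + z(FAR))
z(0.9) = 1.2816
z(0.43) = -0.1764
c = -0.5 * (1.2816 + -0.1764)
= -0.5 * 1.1052
= -0.55


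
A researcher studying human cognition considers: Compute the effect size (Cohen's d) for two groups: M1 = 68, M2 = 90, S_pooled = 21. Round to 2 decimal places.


Cohen's d = (M1 - M2) / S_pooled
= (68 - 90) / 21
= -22 / 21
= -1.05


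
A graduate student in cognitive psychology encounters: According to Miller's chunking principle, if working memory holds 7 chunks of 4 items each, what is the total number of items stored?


Total items = chunks * items_per_chunk
= 7 * 4
= 28


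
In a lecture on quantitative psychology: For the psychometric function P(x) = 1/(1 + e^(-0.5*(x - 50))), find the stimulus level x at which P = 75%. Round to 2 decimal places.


At P = 0.75: 0.75 = 1/(1 + e^(-k*(x-x0)))
Solving: e^(-k*(x-x0)) = 1/3
x = x0 + ln(3)/k
ln(3) = 1.0986
x = 50 + 1.0986/0.5
= 50 + 2.1972
= 52.20


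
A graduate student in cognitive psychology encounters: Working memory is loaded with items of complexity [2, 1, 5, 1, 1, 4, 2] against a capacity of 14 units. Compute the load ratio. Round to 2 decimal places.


Total complexity = 2 + 1 + 5 + 1 + 1 + 4 + 2 = 16
Load = total / capacity = 16 / 14
= 1.14


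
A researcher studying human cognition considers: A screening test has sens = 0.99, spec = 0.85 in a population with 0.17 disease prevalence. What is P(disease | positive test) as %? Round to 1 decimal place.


PPV = (sens * prev) / (sens * prev + (1-spec) * (1-prev))
Numerator = 0.99 * 0.17 = 0.1683
P(positive and no disease) = (1 - spec) * (1 - prev) = (1 - 0.85) * (1 - 0.17) = 0.1245
Denominator = 0.1683 + 0.1245 = 0.2928
PPV = 0.1683 / 0.2928 = 0.574795
As percentage = 57.5


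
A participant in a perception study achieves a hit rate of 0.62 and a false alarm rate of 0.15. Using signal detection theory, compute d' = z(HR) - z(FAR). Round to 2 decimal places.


d' = z(HR) - z(FAR)
z(0.62) = 0.3055
z(0.15) = -1.0364
d' = 0.3055 - -1.0364
= 1.34


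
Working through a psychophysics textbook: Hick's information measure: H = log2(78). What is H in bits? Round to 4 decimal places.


H = log2(n)
H = log2(78)
= 6.2854


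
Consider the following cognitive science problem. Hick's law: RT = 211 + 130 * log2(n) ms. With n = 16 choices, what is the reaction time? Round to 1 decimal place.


RT = 211 + 130 * log2(16)
log2(16) = 4.0
RT = 211 + 130 * 4.0
= 211 + 520.0
= 731.0 ms


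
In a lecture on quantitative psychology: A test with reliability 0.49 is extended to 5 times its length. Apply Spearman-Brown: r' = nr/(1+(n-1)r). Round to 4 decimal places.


r_new = n*r / (1 + (n-1)*r)
Numerator = 5 * 0.49 = 2.45
Denominator = 1 + 4 * 0.49 = 2.96
r_new = 2.45 / 2.96
= 0.8277


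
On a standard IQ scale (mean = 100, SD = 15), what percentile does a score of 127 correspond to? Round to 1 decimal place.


z = (IQ - mean) / SD
z = (127 - 100) / 15 = 1.8
Percentile = Phi(1.8) * 100
Phi(1.8) = 0.96407
= 96.4


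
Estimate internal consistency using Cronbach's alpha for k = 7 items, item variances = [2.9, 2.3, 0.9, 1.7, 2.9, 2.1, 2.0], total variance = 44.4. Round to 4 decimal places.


alpha = (k/(k-1)) * (1 - sum(s_i^2)/s_total^2)
sum(item variances) = 14.8
k/(k-1) = 7/6 = 1.166667
1 - 14.8/44.4 = 1 - 0.333333 = 0.666667
alpha = 1.166667 * 0.666667
= 0.7778


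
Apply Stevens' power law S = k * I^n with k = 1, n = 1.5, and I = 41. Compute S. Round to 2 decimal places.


S = 1 * 41^1.5
41^1.5 = 262.5281
S = 1 * 262.5281
= 262.53


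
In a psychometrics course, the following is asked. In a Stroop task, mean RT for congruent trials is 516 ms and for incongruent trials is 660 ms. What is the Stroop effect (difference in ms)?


Stroop effect = RT(incongruent) - RT(congruent)
= 660 - 516
= 144 ms


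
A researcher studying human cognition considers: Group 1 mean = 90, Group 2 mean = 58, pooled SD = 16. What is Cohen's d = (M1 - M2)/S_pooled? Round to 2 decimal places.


Cohen's d = (M1 - M2) / S_pooled
= (90 - 58) / 16
= 32 / 16
= 2.00


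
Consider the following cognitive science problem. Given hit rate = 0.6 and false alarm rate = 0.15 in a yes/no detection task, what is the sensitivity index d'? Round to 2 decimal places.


d' = z(HR) - z(FAR)
z(0.6) = 0.2533
z(0.15) = -1.0364
d' = 0.2533 - -1.0364
= 1.29


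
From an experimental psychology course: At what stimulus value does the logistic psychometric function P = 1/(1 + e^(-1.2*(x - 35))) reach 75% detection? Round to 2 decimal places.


At P = 0.75: 0.75 = 1/(1 + e^(-k*(x-x0)))
Solving: e^(-k*(x-x0)) = 1/3
x = x0 + ln(3)/k
ln(3) = 1.0986
x = 35 + 1.0986/1.2
= 35 + 0.9155
= 35.92


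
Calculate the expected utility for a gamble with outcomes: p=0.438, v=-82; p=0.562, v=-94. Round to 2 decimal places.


EU = sum(p_i * v_i)
0.438 * -82 = -35.916
0.562 * -94 = -52.828
EU = -35.916 + -52.828
= -88.74


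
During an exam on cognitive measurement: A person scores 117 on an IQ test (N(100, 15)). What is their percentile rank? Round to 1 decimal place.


z = (IQ - mean) / SD
z = (117 - 100) / 15 = 1.1333
Percentile = Phi(1.1333) * 100
Phi(1.1333) = 0.871456
= 87.1


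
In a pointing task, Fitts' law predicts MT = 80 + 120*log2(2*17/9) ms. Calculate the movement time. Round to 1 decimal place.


MT = 80 + 120 * log2(2*17/9)
2D/W = 3.777778
log2(3.777778) = 1.9175
MT = 80 + 120 * 1.9175
= 310.1 ms


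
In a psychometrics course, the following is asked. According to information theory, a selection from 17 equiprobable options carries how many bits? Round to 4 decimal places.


H = log2(n)
H = log2(17)
= 4.0875


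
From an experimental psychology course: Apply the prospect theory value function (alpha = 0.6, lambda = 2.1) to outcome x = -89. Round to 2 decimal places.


Since x = -89 < 0, use v(x) = -lambda*(-x)^alpha
(-x) = 89
89^0.6 = 14.7786
v(-89) = -2.1 * 14.7786
= -31.04


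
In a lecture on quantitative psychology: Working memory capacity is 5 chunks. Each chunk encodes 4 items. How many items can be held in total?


Total items = chunks * items_per_chunk
= 5 * 4
= 20


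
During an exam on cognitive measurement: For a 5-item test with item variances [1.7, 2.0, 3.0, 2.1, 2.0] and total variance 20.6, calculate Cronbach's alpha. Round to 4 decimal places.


alpha = (k/(k-1)) * (1 - sum(s_i^2)/s_total^2)
sum(item variances) = 10.8
k/(k-1) = 5/4 = 1.25
1 - 10.8/20.6 = 1 - 0.524272 = 0.475728
alpha = 1.25 * 0.475728
= 0.5947


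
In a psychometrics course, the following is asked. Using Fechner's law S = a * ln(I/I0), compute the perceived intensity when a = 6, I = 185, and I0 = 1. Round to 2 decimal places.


S = 6 * ln(185/1)
I/I0 = 185.0
ln(185.0) = 5.2204
S = 6 * 5.2204
= 31.32


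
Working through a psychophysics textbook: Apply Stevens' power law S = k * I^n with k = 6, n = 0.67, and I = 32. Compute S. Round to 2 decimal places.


S = 6 * 32^0.67
32^0.67 = 10.1965
S = 6 * 10.1965
= 61.18


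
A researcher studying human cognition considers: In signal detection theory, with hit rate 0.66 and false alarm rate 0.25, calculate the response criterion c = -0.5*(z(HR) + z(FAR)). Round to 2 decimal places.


c = -0.5 * (z(HR) + z(FAR))
z(0.66) = 0.4125
z(0.25) = -0.6745
c = -0.5 * (0.4125 + -0.6745)
= -0.5 * -0.262
= 0.13


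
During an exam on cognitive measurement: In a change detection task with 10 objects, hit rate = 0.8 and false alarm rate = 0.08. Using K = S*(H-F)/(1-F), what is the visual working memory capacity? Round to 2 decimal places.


K = S * (H - F) / (1 - F)
H - F = 0.72
1 - F = 0.92
K = 10 * 0.72 / 0.92
= 7.83


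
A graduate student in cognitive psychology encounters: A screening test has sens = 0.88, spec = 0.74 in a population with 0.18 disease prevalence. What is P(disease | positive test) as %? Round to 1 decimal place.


PPV = (sens * prev) / (sens * prev + (1-spec) * (1-prev))
Numerator = 0.88 * 0.18 = 0.1584
P(positive and no disease) = (1 - spec) * (1 - prev) = (1 - 0.74) * (1 - 0.18) = 0.2132
Denominator = 0.1584 + 0.2132 = 0.3716
PPV = 0.1584 / 0.3716 = 0.426265
As percentage = 42.6


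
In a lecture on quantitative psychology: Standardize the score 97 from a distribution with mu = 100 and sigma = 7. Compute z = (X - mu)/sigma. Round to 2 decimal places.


z = (X - mu) / sigma
= (97 - 100) / 7
= -3 / 7
= -0.43


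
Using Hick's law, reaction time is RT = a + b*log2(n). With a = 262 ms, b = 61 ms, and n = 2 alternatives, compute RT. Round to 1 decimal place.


RT = 262 + 61 * log2(2)
log2(2) = 1.0
RT = 262 + 61 * 1.0
= 262 + 61.0
= 323.0 ms


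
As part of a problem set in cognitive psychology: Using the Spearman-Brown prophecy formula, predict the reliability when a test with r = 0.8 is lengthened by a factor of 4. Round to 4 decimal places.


r_new = n*r / (1 + (n-1)*r)
Numerator = 4 * 0.8 = 3.2
Denominator = 1 + 3 * 0.8 = 3.4
r_new = 3.2 / 3.4
= 0.9412


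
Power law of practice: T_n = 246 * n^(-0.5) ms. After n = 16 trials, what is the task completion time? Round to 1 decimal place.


T_n = 246 * 16^(-0.5)
16^(-0.5) = 0.25
T_n = 246 * 0.25
= 61.5 ms


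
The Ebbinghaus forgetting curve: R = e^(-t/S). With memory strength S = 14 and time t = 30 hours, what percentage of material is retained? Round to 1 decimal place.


R = e^(-t/S)
-t/S = -30/14 = -2.142857
R = e^(-2.142857) = 0.117319
Percentage = 0.117319 * 100
= 11.7


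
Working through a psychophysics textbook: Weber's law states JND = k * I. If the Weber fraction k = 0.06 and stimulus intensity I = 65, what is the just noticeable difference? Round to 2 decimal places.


JND = k * I
JND = 0.06 * 65
= 3.90


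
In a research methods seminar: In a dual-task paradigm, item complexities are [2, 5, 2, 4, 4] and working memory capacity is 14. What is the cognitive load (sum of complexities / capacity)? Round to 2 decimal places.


Total complexity = 2 + 5 + 2 + 4 + 4 = 17
Load = total / capacity = 17 / 14
= 1.21


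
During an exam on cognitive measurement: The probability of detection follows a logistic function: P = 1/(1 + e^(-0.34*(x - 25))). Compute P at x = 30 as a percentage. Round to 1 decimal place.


P(x) = 1/(1 + e^(-0.34*(30 - 25)))
Exponent = -0.34 * 5 = -1.7
e^(-1.7) = 0.182684
P = 1/(1 + 0.182684) = 0.845534
Percentage = 84.6


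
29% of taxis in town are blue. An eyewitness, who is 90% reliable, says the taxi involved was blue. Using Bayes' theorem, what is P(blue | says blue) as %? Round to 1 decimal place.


P(blue | says blue) = P(says blue | blue)*P(blue) / [P(says blue | blue)*P(blue) + P(says blue | not blue)*P(not blue)]
Numerator = 0.9 * 0.29 = 0.261
False identification = 0.1 * 0.71 = 0.071
P = 0.261 / (0.261 + 0.071)
= 0.261 / 0.332
As percentage = 78.6


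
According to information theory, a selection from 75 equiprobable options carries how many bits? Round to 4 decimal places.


H = log2(n)
H = log2(75)
= 6.2288


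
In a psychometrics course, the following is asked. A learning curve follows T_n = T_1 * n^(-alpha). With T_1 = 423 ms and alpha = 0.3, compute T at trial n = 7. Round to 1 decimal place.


T_n = 423 * 7^(-0.3)
7^(-0.3) = 0.55779
T_n = 423 * 0.55779
= 235.9 ms


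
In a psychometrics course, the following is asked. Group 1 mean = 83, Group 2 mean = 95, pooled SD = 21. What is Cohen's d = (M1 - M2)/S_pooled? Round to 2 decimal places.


Cohen's d = (M1 - M2) / S_pooled
= (83 - 95) / 21
= -12 / 21
= -0.57


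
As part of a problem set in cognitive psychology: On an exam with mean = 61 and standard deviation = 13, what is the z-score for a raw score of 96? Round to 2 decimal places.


z = (X - mu) / sigma
= (96 - 61) / 13
= 35 / 13
= 2.69


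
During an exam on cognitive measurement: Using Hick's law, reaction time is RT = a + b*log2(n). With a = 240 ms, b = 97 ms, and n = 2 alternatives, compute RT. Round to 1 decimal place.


RT = 240 + 97 * log2(2)
log2(2) = 1.0
RT = 240 + 97 * 1.0
= 240 + 97.0
= 337.0 ms


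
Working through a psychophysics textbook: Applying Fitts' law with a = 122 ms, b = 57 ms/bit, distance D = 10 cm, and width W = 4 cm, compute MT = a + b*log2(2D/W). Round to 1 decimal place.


MT = 122 + 57 * log2(2*10/4)
2D/W = 5.0
log2(5.0) = 2.3219
MT = 122 + 57 * 2.3219
= 254.3 ms


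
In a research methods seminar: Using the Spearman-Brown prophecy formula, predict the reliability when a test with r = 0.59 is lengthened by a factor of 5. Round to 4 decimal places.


r_new = n*r / (1 + (n-1)*r)
Numerator = 5 * 0.59 = 2.95
Denominator = 1 + 4 * 0.59 = 3.36
r_new = 2.95 / 3.36
= 0.8780


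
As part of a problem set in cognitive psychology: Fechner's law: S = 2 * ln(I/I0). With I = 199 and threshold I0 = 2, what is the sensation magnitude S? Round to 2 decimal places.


S = 2 * ln(199/2)
I/I0 = 99.5
ln(99.5) = 4.6002
S = 2 * 4.6002
= 9.20


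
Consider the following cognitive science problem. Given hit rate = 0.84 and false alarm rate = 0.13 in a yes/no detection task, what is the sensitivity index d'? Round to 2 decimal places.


d' = z(HR) - z(FAR)
z(0.84) = 0.9945
z(0.13) = -1.1264
d' = 0.9945 - -1.1264
= 2.12


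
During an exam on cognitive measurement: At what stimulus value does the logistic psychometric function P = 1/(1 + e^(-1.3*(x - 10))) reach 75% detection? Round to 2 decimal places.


At P = 0.75: 0.75 = 1/(1 + e^(-k*(x-x0)))
Solving: e^(-k*(x-x0)) = 1/3
x = x0 + ln(3)/k
ln(3) = 1.0986
x = 10 + 1.0986/1.3
= 10 + 0.8451
= 10.85


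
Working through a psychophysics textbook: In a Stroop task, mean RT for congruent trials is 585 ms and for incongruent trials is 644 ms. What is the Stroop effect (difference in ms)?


Stroop effect = RT(incongruent) - RT(congruent)
= 644 - 585
= 59 ms


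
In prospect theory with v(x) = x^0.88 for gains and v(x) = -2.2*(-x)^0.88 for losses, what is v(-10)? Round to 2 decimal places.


Since x = -10 < 0, use v(x) = -lambda*(-x)^alpha
(-x) = 10
10^0.88 = 7.5858
v(-10) = -2.2 * 7.5858
= -16.69


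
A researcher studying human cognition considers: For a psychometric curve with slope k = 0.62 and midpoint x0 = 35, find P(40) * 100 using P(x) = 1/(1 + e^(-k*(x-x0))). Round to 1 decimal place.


P(x) = 1/(1 + e^(-0.62*(40 - 35)))
Exponent = -0.62 * 5 = -3.1
e^(-3.1) = 0.045049
P = 1/(1 + 0.045049) = 0.956893
Percentage = 95.7


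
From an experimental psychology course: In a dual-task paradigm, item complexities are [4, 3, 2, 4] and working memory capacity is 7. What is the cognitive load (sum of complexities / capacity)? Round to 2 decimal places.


Total complexity = 4 + 3 + 2 + 4 = 13
Load = total / capacity = 13 / 7
= 1.86


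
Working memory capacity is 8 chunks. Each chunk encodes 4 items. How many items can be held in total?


Total items = chunks * items_per_chunk
= 8 * 4
= 32


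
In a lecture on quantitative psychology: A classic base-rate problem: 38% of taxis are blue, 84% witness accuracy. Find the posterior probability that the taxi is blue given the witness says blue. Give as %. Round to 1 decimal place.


P(blue | says blue) = P(says blue | blue)*P(blue) / [P(says blue | blue)*P(blue) + P(says blue | not blue)*P(not blue)]
Numerator = 0.84 * 0.38 = 0.3192
False identification = 0.16 * 0.62 = 0.0992
P = 0.3192 / (0.3192 + 0.0992)
= 0.3192 / 0.4184
As percentage = 76.3


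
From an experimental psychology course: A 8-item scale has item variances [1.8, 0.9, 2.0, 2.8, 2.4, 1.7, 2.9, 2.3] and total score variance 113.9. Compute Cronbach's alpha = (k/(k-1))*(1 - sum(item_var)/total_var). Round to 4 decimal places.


alpha = (k/(k-1)) * (1 - sum(s_i^2)/s_total^2)
sum(item variances) = 16.8
k/(k-1) = 8/7 = 1.142857
1 - 16.8/113.9 = 1 - 0.147498 = 0.852502
alpha = 1.142857 * 0.852502
= 0.9743


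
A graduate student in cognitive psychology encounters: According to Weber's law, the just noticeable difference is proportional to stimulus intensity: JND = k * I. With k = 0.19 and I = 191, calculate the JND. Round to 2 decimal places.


JND = k * I
JND = 0.19 * 191
= 36.29


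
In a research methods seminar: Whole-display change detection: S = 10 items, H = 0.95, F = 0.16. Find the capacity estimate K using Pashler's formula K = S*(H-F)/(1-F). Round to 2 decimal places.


K = S * (H - F) / (1 - F)
H - F = 0.79
1 - F = 0.84
K = 10 * 0.79 / 0.84
= 9.40


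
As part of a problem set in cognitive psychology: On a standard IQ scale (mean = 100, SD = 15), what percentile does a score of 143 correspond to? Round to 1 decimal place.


z = (IQ - mean) / SD
z = (143 - 100) / 15 = 2.8667
Percentile = Phi(2.8667) * 100
Phi(2.8667) = 0.997926
= 99.8


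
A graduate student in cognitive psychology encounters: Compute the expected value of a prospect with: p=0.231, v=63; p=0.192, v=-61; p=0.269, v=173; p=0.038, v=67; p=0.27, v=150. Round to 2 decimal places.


EU = sum(p_i * v_i)
0.231 * 63 = 14.553
0.192 * -61 = -11.712
0.269 * 173 = 46.537
0.038 * 67 = 2.546
0.27 * 150 = 40.5
EU = 14.553 + -11.712 + 46.537 + 2.546 + 40.5
= 92.42


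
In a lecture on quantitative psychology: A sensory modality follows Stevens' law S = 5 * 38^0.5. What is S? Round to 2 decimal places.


S = 5 * 38^0.5
38^0.5 = 6.1644
S = 5 * 6.1644
= 30.82


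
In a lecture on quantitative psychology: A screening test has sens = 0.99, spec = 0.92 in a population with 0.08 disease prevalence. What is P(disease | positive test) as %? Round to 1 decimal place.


PPV = (sens * prev) / (sens * prev + (1-spec) * (1-prev))
Numerator = 0.99 * 0.08 = 0.0792
P(positive and no disease) = (1 - spec) * (1 - prev) = (1 - 0.92) * (1 - 0.08) = 0.0736
Denominator = 0.0792 + 0.0736 = 0.1528
PPV = 0.0792 / 0.1528 = 0.518325
As percentage = 51.8


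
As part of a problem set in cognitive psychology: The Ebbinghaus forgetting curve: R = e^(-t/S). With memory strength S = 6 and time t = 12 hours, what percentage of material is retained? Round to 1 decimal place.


R = e^(-t/S)
-t/S = -12/6 = -2.0
R = e^(-2.0) = 0.135335
Percentage = 0.135335 * 100
= 13.5


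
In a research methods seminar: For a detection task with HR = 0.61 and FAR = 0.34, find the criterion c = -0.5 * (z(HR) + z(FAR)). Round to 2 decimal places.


c = -0.5 * (z(HR) + z(FAR))
z(0.61) = 0.2793
z(0.34) = -0.4125
c = -0.5 * (0.2793 + -0.4125)
= -0.5 * -0.1332
= 0.07


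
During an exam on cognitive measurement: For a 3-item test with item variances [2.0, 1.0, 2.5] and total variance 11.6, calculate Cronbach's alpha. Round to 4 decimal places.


alpha = (k/(k-1)) * (1 - sum(s_i^2)/s_total^2)
sum(item variances) = 5.5
k/(k-1) = 3/2 = 1.5
1 - 5.5/11.6 = 1 - 0.474138 = 0.525862
alpha = 1.5 * 0.525862
= 0.7888


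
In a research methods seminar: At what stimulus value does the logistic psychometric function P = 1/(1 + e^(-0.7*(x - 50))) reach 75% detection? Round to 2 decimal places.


At P = 0.75: 0.75 = 1/(1 + e^(-k*(x-x0)))
Solving: e^(-k*(x-x0)) = 1/3
x = x0 + ln(3)/k
ln(3) = 1.0986
x = 50 + 1.0986/0.7
= 50 + 1.5694
= 51.57


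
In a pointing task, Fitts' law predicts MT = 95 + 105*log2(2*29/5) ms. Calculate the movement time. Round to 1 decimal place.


MT = 95 + 105 * log2(2*29/5)
2D/W = 11.6
log2(11.6) = 3.5361
MT = 95 + 105 * 3.5361
= 466.3 ms


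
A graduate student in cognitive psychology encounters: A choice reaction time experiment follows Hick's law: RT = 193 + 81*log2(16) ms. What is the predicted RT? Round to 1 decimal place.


RT = 193 + 81 * log2(16)
log2(16) = 4.0
RT = 193 + 81 * 4.0
= 193 + 324.0
= 517.0 ms


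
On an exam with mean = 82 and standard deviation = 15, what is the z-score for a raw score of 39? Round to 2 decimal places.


z = (X - mu) / sigma
= (39 - 82) / 15
= -43 / 15
= -2.87


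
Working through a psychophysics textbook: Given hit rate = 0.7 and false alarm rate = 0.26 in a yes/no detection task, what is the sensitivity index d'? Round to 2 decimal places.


d' = z(HR) - z(FAR)
z(0.7) = 0.5244
z(0.26) = -0.6433
d' = 0.5244 - -0.6433
= 1.17


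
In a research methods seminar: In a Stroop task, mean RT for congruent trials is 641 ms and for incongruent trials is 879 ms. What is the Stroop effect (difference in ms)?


Stroop effect = RT(incongruent) - RT(congruent)
= 879 - 641
= 238 ms


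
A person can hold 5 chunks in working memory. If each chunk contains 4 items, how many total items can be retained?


Total items = chunks * items_per_chunk
= 5 * 4
= 20


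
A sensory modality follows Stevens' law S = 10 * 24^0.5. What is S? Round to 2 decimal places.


S = 10 * 24^0.5
24^0.5 = 4.899
S = 10 * 4.899
= 48.99


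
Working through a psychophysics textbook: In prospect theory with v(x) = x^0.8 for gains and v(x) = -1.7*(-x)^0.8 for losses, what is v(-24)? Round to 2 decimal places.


Since x = -24 < 0, use v(x) = -lambda*(-x)^alpha
(-x) = 24
24^0.8 = 12.7107
v(-24) = -1.7 * 12.7107
= -21.61


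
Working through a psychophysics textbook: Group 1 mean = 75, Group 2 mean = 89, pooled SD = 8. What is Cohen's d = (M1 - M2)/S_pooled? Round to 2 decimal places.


Cohen's d = (M1 - M2) / S_pooled
= (75 - 89) / 8
= -14 / 8
= -1.75


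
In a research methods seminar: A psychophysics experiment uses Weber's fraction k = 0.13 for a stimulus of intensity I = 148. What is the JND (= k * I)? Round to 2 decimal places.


JND = k * I
JND = 0.13 * 148
= 19.24


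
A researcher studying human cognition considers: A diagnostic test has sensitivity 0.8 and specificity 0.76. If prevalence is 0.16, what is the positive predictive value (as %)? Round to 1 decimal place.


PPV = (sens * prev) / (sens * prev + (1-spec) * (1-prev))
Numerator = 0.8 * 0.16 = 0.128
P(positive and no disease) = (1 - spec) * (1 - prev) = (1 - 0.76) * (1 - 0.16) = 0.2016
Denominator = 0.128 + 0.2016 = 0.3296
PPV = 0.128 / 0.3296 = 0.38835
As percentage = 38.8


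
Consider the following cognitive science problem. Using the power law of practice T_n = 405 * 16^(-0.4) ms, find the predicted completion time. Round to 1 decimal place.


T_n = 405 * 16^(-0.4)
16^(-0.4) = 0.329877
T_n = 405 * 0.329877
= 133.6 ms


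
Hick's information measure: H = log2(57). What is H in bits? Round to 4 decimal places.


H = log2(n)
H = log2(57)
= 5.8329


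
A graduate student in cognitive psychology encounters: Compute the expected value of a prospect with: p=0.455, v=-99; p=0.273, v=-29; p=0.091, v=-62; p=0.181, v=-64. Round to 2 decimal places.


EU = sum(p_i * v_i)
0.455 * -99 = -45.045
0.273 * -29 = -7.917
0.091 * -62 = -5.642
0.181 * -64 = -11.584
EU = -45.045 + -7.917 + -5.642 + -11.584
= -70.19


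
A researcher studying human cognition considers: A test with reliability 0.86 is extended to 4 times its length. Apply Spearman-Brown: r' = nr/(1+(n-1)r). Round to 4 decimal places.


r_new = n*r / (1 + (n-1)*r)
Numerator = 4 * 0.86 = 3.44
Denominator = 1 + 3 * 0.86 = 3.58
r_new = 3.44 / 3.58
= 0.9609


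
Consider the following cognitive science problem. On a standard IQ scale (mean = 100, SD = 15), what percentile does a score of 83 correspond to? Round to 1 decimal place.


z = (IQ - mean) / SD
z = (83 - 100) / 15 = -1.1333
Percentile = Phi(-1.1333) * 100
Phi(-1.1333) = 0.128544
= 12.9
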